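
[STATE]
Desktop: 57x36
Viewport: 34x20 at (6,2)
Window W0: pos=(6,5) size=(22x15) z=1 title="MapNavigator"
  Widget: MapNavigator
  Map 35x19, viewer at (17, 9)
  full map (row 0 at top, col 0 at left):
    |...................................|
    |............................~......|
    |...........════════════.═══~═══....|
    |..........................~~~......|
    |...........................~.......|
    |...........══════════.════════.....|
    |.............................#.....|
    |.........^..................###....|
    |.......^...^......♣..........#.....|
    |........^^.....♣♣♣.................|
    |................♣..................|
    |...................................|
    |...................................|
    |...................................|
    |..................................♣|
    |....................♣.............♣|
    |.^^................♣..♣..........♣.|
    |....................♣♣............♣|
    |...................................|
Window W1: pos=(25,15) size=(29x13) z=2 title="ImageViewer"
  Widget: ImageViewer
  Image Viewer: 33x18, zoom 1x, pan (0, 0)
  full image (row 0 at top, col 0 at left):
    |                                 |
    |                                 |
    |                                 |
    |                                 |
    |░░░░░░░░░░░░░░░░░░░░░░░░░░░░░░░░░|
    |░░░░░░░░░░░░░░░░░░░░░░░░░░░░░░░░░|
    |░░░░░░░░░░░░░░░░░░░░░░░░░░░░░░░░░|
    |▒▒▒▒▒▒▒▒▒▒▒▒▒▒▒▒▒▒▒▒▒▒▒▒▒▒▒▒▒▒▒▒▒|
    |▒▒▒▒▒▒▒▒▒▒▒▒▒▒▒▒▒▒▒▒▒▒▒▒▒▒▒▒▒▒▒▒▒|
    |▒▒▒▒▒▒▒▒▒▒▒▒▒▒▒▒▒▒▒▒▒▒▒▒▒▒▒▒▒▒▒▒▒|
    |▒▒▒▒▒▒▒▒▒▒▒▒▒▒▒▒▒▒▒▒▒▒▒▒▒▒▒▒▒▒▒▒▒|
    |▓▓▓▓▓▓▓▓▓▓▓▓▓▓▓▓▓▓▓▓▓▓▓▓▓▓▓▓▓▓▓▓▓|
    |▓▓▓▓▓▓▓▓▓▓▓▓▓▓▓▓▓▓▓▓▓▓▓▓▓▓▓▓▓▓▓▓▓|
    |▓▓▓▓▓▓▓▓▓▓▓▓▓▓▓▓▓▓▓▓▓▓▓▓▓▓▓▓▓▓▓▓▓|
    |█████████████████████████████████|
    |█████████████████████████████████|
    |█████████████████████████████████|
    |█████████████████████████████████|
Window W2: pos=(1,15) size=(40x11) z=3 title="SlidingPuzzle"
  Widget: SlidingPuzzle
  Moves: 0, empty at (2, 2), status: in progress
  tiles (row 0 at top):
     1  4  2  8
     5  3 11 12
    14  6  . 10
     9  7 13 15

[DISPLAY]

                                  
                                  
                                  
┏━━━━━━━━━━━━━━━━━━━━┓            
┃ MapNavigator       ┃            
┠────────────────────┨            
┃....................┃            
┃....══════════.═════┃            
┃....................┃            
┃..^.................┃            
┃^...^......♣........┃            
┃.^^.....♣♣@.........┃            
┃.........♣..........┃            
━━━━━━━━━━━━━━━━━━━━━━━━━━━━━━━━━━
dingPuzzle                        
──────────────────────────────────
─┬────┬────┬────┐                 
 │  4 │  2 │  8 │                 
─┼────┼────┼────┤                 
 │  3 │ 11 │ 12 │                 


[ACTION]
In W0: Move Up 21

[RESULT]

                                  
                                  
                                  
┏━━━━━━━━━━━━━━━━━━━━┓            
┃ MapNavigator       ┃            
┠────────────────────┨            
┃                    ┃            
┃                    ┃            
┃                    ┃            
┃                    ┃            
┃                    ┃            
┃..........@.........┃            
┃....................┃            
━━━━━━━━━━━━━━━━━━━━━━━━━━━━━━━━━━
dingPuzzle                        
──────────────────────────────────
─┬────┬────┬────┐                 
 │  4 │  2 │  8 │                 
─┼────┼────┼────┤                 
 │  3 │ 11 │ 12 │                 


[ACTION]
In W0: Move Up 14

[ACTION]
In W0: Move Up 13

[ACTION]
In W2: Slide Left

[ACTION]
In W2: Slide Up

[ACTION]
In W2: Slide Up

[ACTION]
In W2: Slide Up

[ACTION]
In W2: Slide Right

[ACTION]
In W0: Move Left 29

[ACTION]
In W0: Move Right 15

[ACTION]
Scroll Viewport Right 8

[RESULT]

                                  
                                  
                                  
━━━━━━━━━━━━━┓                    
igator       ┃                    
─────────────┨                    
             ┃                    
             ┃                    
             ┃                    
             ┃                    
             ┃                    
...@.........┃                    
.............┃                    
━━━━━━━━━━━━━━━━━━━━━━━━━━┓━━━━━━━
le                        ┃       
──────────────────────────┨───────
───┬────┐                 ┃       
 2 │  8 │                 ┃       
───┼────┤                 ┃       
11 │ 12 │                 ┃       


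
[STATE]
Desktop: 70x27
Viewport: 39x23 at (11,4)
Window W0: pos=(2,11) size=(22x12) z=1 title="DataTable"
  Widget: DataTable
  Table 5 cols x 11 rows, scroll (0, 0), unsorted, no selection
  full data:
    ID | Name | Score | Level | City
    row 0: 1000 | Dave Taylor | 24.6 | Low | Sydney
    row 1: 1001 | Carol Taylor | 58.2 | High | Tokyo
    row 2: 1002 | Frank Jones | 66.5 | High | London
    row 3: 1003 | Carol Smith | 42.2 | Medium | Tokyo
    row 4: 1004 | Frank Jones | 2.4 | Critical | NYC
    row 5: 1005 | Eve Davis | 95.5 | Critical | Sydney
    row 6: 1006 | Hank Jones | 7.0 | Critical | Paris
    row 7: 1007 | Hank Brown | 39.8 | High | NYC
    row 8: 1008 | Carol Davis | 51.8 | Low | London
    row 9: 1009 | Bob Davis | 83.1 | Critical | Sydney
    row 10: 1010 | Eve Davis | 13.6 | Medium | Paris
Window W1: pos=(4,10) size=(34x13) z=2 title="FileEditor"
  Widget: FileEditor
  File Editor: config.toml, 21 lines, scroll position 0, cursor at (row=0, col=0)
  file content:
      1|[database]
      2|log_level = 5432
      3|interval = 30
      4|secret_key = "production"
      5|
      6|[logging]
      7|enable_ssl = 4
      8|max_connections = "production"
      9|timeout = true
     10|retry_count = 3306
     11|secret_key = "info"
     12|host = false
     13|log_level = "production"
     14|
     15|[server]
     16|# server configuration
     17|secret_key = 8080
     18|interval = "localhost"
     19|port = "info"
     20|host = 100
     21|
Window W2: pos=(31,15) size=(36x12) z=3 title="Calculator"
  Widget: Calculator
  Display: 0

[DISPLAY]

                                       
                                       
                                       
                                       
                                       
                                       
━━━━━━━━━━━━━━━━━━━━━━━━━━┓            
ditor                     ┃            
──────────────────────────┨            
ase]                     ▲┃            
vel = 5432               █┃            
al = 30             ┏━━━━━━━━━━━━━━━━━━
_key = "production" ┃ Calculator       
                    ┠──────────────────
ng]                 ┃                  
_ssl = 4            ┃┌───┬───┬───┬───┐ 
nnections = "product┃│ 7 │ 8 │ 9 │ ÷ │ 
t = true            ┃├───┼───┼───┼───┤ 
━━━━━━━━━━━━━━━━━━━━┃│ 4 │ 5 │ 6 │ × │ 
                    ┃├───┼───┼───┼───┤ 
                    ┃│ 1 │ 2 │ 3 │ - │ 
                    ┃└───┴───┴───┴───┘ 
                    ┗━━━━━━━━━━━━━━━━━━


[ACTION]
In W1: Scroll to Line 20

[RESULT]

                                       
                                       
                                       
                                       
                                       
                                       
━━━━━━━━━━━━━━━━━━━━━━━━━━┓            
ditor                     ┃            
──────────────────────────┨            
vel = "production"       ▲┃            
                         ░┃            
r]                  ┏━━━━━━━━━━━━━━━━━━
er configuration    ┃ Calculator       
_key = 8080         ┠──────────────────
al = "localhost"    ┃                  
 "info"             ┃┌───┬───┬───┬───┐ 
 100                ┃│ 7 │ 8 │ 9 │ ÷ │ 
                    ┃├───┼───┼───┼───┤ 
━━━━━━━━━━━━━━━━━━━━┃│ 4 │ 5 │ 6 │ × │ 
                    ┃├───┼───┼───┼───┤ 
                    ┃│ 1 │ 2 │ 3 │ - │ 
                    ┃└───┴───┴───┴───┘ 
                    ┗━━━━━━━━━━━━━━━━━━


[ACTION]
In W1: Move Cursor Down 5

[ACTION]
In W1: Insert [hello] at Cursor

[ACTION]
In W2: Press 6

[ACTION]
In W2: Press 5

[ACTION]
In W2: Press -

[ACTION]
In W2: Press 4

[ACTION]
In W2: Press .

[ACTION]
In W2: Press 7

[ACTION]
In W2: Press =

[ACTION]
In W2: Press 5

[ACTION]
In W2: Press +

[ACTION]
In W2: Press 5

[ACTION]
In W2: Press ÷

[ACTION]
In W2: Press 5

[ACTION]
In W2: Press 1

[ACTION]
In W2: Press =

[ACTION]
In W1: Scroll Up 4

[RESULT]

                                       
                                       
                                       
                                       
                                       
                                       
━━━━━━━━━━━━━━━━━━━━━━━━━━┓            
ditor                     ┃            
──────────────────────────┨            
t = true                 ▲┃            
count = 3306             ░┃            
_key = "info"       ┏━━━━━━━━━━━━━━━━━━
 false              ┃ Calculator       
vel = "production"  ┠──────────────────
                    ┃                  
r]                  ┃┌───┬───┬───┬───┐ 
er configuration    ┃│ 7 │ 8 │ 9 │ ÷ │ 
_key = 8080         ┃├───┼───┼───┼───┤ 
━━━━━━━━━━━━━━━━━━━━┃│ 4 │ 5 │ 6 │ × │ 
                    ┃├───┼───┼───┼───┤ 
                    ┃│ 1 │ 2 │ 3 │ - │ 
                    ┃└───┴───┴───┴───┘ 
                    ┗━━━━━━━━━━━━━━━━━━


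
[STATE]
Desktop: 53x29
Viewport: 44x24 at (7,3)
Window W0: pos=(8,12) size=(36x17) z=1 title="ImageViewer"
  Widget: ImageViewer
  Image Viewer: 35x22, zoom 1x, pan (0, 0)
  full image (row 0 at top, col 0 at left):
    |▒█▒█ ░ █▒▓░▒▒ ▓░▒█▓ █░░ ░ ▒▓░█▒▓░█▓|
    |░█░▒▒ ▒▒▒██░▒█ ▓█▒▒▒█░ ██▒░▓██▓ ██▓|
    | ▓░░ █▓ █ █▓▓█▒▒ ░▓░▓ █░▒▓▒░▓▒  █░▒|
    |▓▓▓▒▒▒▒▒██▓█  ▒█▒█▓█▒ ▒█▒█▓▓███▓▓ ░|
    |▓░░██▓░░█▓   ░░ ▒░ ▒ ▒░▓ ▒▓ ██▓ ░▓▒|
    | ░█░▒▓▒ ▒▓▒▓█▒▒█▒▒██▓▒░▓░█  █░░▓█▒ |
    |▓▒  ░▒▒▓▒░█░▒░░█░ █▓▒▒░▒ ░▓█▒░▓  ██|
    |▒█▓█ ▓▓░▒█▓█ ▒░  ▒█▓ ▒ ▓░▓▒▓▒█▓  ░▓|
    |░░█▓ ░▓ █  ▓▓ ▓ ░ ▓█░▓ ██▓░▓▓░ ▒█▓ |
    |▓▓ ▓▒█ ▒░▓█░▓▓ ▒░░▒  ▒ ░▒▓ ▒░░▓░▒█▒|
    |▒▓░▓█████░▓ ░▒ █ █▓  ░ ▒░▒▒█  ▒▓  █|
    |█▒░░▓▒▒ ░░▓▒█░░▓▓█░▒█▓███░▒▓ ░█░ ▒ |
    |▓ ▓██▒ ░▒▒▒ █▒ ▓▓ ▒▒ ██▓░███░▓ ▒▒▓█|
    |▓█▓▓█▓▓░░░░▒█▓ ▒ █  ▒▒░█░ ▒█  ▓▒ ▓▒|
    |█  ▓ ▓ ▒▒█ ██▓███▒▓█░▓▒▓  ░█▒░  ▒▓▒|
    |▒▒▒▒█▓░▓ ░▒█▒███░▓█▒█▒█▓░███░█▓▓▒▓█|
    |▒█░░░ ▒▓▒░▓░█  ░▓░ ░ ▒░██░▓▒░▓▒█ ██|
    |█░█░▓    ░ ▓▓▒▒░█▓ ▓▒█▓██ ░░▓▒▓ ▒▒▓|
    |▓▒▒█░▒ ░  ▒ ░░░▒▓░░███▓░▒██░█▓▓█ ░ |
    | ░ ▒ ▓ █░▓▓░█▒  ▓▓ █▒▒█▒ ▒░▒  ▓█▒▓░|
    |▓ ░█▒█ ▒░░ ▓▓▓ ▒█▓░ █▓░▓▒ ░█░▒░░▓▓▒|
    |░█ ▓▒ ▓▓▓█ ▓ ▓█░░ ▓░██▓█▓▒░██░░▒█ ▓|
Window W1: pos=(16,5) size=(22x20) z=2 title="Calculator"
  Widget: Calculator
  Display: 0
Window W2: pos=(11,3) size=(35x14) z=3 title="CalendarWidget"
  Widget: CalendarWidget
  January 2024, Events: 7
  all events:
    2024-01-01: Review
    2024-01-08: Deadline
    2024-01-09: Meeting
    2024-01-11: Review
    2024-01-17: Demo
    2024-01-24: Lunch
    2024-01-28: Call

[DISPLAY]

    ┏━━━━━━━━━━━━━━━━━━━━━━━━━━━━━━━━━┓     
    ┃ CalendarWidget                  ┃     
    ┠─────────────────────────────────┨     
    ┃           January 2024          ┃     
    ┃Mo Tu We Th Fr Sa Su             ┃     
    ┃ 1*  2  3  4  5  6  7            ┃     
    ┃ 8*  9* 10 11* 12 13 14          ┃     
    ┃15 16 17* 18 19 20 21            ┃     
    ┃22 23 24* 25 26 27 28*           ┃     
 ┏━━┃29 30 31                         ┃     
 ┃ I┃                                 ┃     
 ┠──┃                                 ┃     
 ┃▒█┃                                 ┃     
 ┃░█┗━━━━━━━━━━━━━━━━━━━━━━━━━━━━━━━━━┛     
 ┃ ▓░░ █▓┃├───┼───┼───┼───┤   ┃▒  █░┃       
 ┃▓▓▓▒▒▒▒┃│ C │ MC│ MR│ M+│   ┃██▓▓ ┃       
 ┃▓░░██▓░┃└───┴───┴───┴───┘   ┃█▓ ░▓┃       
 ┃ ░█░▒▓▒┃                    ┃░░▓█▒┃       
 ┃▓▒  ░▒▒┃                    ┃░▓  █┃       
 ┃▒█▓█ ▓▓┃                    ┃█▓  ░┃       
 ┃░░█▓ ░▓┃                    ┃░ ▒█▓┃       
 ┃▓▓ ▓▒█ ┗━━━━━━━━━━━━━━━━━━━━┛░▓░▒█┃       
 ┃▒▓░▓█████░▓ ░▒ █ █▓  ░ ▒░▒▒█  ▒▓  ┃       
 ┃█▒░░▓▒▒ ░░▓▒█░░▓▓█░▒█▓███░▒▓ ░█░ ▒┃       


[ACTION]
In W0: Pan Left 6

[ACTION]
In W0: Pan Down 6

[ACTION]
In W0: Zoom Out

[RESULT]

    ┏━━━━━━━━━━━━━━━━━━━━━━━━━━━━━━━━━┓     
    ┃ CalendarWidget                  ┃     
    ┠─────────────────────────────────┨     
    ┃           January 2024          ┃     
    ┃Mo Tu We Th Fr Sa Su             ┃     
    ┃ 1*  2  3  4  5  6  7            ┃     
    ┃ 8*  9* 10 11* 12 13 14          ┃     
    ┃15 16 17* 18 19 20 21            ┃     
    ┃22 23 24* 25 26 27 28*           ┃     
 ┏━━┃29 30 31                         ┃     
 ┃ I┃                                 ┃     
 ┠──┃                                 ┃     
 ┃▓▒┃                                 ┃     
 ┃▒█┗━━━━━━━━━━━━━━━━━━━━━━━━━━━━━━━━━┛     
 ┃░░█▓ ░▓┃├───┼───┼───┼───┤   ┃░ ▒█▓┃       
 ┃▓▓ ▓▒█ ┃│ C │ MC│ MR│ M+│   ┃░▓░▒█┃       
 ┃▒▓░▓███┃└───┴───┴───┴───┘   ┃ ▒▓  ┃       
 ┃█▒░░▓▒▒┃                    ┃░█░ ▒┃       
 ┃▓ ▓██▒ ┃                    ┃▓ ▒▒▓┃       
 ┃▓█▓▓█▓▓┃                    ┃ ▓▒ ▓┃       
 ┃█  ▓ ▓ ┃                    ┃░  ▒▓┃       
 ┃▒▒▒▒█▓░┗━━━━━━━━━━━━━━━━━━━━┛█▓▓▒▓┃       
 ┃▒█░░░ ▒▓▒░▓░█  ░▓░ ░ ▒░██░▓▒░▓▒█ █┃       
 ┃█░█░▓    ░ ▓▓▒▒░█▓ ▓▒█▓██ ░░▓▒▓ ▒▒┃       


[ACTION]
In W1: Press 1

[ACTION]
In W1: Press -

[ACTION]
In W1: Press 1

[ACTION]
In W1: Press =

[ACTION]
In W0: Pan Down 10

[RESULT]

    ┏━━━━━━━━━━━━━━━━━━━━━━━━━━━━━━━━━┓     
    ┃ CalendarWidget                  ┃     
    ┠─────────────────────────────────┨     
    ┃           January 2024          ┃     
    ┃Mo Tu We Th Fr Sa Su             ┃     
    ┃ 1*  2  3  4  5  6  7            ┃     
    ┃ 8*  9* 10 11* 12 13 14          ┃     
    ┃15 16 17* 18 19 20 21            ┃     
    ┃22 23 24* 25 26 27 28*           ┃     
 ┏━━┃29 30 31                         ┃     
 ┃ I┃                                 ┃     
 ┠──┃                                 ┃     
 ┃▒█┃                                 ┃     
 ┃█░┗━━━━━━━━━━━━━━━━━━━━━━━━━━━━━━━━━┛     
 ┃▓▒▒█░▒ ┃├───┼───┼───┼───┤   ┃▓▓█ ░┃       
 ┃ ░ ▒ ▓ ┃│ C │ MC│ MR│ M+│   ┃ ▓█▒▓┃       
 ┃▓ ░█▒█ ┃└───┴───┴───┴───┘   ┃▒░░▓▓┃       
 ┃░█ ▓▒ ▓┃                    ┃░░▒█ ┃       
 ┃       ┃                    ┃     ┃       
 ┃       ┃                    ┃     ┃       
 ┃       ┃                    ┃     ┃       
 ┃       ┗━━━━━━━━━━━━━━━━━━━━┛     ┃       
 ┃                                  ┃       
 ┃                                  ┃       


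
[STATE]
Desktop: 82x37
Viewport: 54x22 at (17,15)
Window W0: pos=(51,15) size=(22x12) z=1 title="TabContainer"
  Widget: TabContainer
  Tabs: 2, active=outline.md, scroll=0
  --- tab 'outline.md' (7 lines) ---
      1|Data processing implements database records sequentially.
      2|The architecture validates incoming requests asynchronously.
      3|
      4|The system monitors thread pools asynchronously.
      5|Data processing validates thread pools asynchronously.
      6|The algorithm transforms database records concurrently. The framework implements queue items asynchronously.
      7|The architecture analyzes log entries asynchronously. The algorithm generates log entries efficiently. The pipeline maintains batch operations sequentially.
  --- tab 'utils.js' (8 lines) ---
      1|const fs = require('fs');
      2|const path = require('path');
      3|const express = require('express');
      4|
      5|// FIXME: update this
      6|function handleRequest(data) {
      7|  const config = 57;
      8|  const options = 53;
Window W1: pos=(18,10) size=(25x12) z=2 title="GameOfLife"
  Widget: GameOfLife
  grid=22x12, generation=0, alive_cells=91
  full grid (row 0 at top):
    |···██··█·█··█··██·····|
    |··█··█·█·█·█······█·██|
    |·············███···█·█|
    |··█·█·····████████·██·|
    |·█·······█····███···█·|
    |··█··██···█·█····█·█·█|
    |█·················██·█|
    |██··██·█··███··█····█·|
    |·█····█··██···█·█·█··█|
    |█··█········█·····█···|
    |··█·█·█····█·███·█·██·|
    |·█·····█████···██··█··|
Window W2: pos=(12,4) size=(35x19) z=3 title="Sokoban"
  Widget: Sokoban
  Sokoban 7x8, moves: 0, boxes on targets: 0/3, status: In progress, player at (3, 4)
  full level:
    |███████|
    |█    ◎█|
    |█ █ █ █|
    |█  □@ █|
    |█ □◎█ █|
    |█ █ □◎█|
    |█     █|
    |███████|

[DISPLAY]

s: 0  0/3                    ┃    ┏━━━━━━━━━━━━━━━━━━━
                             ┃    ┃ TabContainer      
                             ┃    ┠───────────────────
                             ┃    ┃[outline.md]│ utils
                             ┃    ┃───────────────────
                             ┃    ┃Data processing imp
                             ┃    ┃The architecture va
━━━━━━━━━━━━━━━━━━━━━━━━━━━━━┛    ┃                   
                                  ┃The system monitors
                                  ┃Data processing val
                                  ┃The algorithm trans
                                  ┗━━━━━━━━━━━━━━━━━━━
                                                      
                                                      
                                                      
                                                      
                                                      
                                                      
                                                      
                                                      
                                                      
                                                      


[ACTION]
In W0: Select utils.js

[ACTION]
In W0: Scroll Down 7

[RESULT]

s: 0  0/3                    ┃    ┏━━━━━━━━━━━━━━━━━━━
                             ┃    ┃ TabContainer      
                             ┃    ┠───────────────────
                             ┃    ┃ outline.md │[utils
                             ┃    ┃───────────────────
                             ┃    ┃  const options = 5
                             ┃    ┃                   
━━━━━━━━━━━━━━━━━━━━━━━━━━━━━┛    ┃                   
                                  ┃                   
                                  ┃                   
                                  ┃                   
                                  ┗━━━━━━━━━━━━━━━━━━━
                                                      
                                                      
                                                      
                                                      
                                                      
                                                      
                                                      
                                                      
                                                      
                                                      


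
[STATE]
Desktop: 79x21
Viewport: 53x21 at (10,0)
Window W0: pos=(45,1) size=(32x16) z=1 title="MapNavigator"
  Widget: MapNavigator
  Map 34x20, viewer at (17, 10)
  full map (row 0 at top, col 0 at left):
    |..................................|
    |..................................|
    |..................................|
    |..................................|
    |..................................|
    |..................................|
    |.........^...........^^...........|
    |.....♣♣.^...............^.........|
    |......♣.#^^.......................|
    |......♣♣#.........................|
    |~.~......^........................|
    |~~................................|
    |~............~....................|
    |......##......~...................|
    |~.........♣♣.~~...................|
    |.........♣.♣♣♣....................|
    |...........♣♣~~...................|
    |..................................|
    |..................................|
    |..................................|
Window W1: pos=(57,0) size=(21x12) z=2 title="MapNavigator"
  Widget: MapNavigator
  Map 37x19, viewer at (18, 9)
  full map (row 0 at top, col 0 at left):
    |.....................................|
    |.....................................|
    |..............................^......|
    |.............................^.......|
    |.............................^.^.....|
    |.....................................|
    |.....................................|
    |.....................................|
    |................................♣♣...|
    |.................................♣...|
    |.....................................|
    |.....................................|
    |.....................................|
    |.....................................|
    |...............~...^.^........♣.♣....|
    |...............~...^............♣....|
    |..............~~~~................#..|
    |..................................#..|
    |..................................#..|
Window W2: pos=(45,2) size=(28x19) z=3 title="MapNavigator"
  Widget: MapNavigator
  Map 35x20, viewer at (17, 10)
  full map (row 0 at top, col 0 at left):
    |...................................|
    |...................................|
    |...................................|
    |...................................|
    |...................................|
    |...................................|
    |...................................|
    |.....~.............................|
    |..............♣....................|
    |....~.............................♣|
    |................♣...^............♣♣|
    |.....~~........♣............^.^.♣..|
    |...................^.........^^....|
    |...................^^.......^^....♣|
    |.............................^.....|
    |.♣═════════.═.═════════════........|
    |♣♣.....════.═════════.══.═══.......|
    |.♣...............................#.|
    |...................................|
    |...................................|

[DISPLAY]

                                               ┏━━━━━
                                   ┏━━━━━━━━━━━┃ MapN
                                   ┏━━━━━━━━━━━━━━━━━
                                   ┃ MapNavigator    
                                   ┠─────────────────
                                   ┃.................
                                   ┃.................
                                   ┃.................
                                   ┃.................
                                   ┃.~...............
                                   ┃..........♣......
                                   ┃~................
                                   ┃............♣@..^
                                   ┃.~~........♣.....
                                   ┃...............^.
                                   ┃...............^^
                                   ┃.................
                                   ┃═══════.═.═══════
                                   ┃...════.═════════
                                   ┃.................
                                   ┗━━━━━━━━━━━━━━━━━


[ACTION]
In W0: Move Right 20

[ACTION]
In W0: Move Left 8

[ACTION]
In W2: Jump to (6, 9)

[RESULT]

                                               ┏━━━━━
                                   ┏━━━━━━━━━━━┃ MapN
                                   ┏━━━━━━━━━━━━━━━━━
                                   ┃ MapNavigator    
                                   ┠─────────────────
                                   ┃       ..........
                                   ┃       ..........
                                   ┃       ..........
                                   ┃       ..........
                                   ┃       ..........
                                   ┃       .....~....
                                   ┃       ..........
                                   ┃       ....~.@...
                                   ┃       ..........
                                   ┃       .....~~...
                                   ┃       ..........
                                   ┃       ..........
                                   ┃       ..........
                                   ┃       .♣════════
                                   ┃       ♣♣.....═══
                                   ┗━━━━━━━━━━━━━━━━━


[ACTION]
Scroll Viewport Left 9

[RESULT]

                                                     
                                            ┏━━━━━━━━
                                            ┏━━━━━━━━
                                            ┃ MapNavi
                                            ┠────────
                                            ┃       .
                                            ┃       .
                                            ┃       .
                                            ┃       .
                                            ┃       .
                                            ┃       .
                                            ┃       .
                                            ┃       .
                                            ┃       .
                                            ┃       .
                                            ┃       .
                                            ┃       .
                                            ┃       .
                                            ┃       .
                                            ┃       ♣
                                            ┗━━━━━━━━


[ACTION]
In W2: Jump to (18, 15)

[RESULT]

                                                     
                                            ┏━━━━━━━━
                                            ┏━━━━━━━━
                                            ┃ MapNavi
                                            ┠────────
                                            ┃........
                                            ┃........
                                            ┃........
                                            ┃~~......
                                            ┃........
                                            ┃........
                                            ┃........
                                            ┃══════.═
                                            ┃..════.═
                                            ┃........
                                            ┃........
                                            ┃........
                                            ┃        
                                            ┃        
                                            ┃        
                                            ┗━━━━━━━━


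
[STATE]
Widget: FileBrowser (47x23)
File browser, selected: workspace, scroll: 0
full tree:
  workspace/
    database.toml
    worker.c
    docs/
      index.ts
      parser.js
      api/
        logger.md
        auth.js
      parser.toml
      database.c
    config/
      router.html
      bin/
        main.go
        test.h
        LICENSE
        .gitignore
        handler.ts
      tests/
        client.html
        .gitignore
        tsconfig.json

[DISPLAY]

> [-] workspace/                               
    database.toml                              
    worker.c                                   
    [+] docs/                                  
    [+] config/                                
                                               
                                               
                                               
                                               
                                               
                                               
                                               
                                               
                                               
                                               
                                               
                                               
                                               
                                               
                                               
                                               
                                               
                                               


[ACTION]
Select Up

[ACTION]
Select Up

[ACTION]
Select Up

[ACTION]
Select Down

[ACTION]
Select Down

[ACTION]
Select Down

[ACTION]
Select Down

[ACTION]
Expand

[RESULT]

  [-] workspace/                               
    database.toml                              
    worker.c                                   
    [+] docs/                                  
  > [-] config/                                
      router.html                              
      [+] bin/                                 
      [+] tests/                               
                                               
                                               
                                               
                                               
                                               
                                               
                                               
                                               
                                               
                                               
                                               
                                               
                                               
                                               
                                               


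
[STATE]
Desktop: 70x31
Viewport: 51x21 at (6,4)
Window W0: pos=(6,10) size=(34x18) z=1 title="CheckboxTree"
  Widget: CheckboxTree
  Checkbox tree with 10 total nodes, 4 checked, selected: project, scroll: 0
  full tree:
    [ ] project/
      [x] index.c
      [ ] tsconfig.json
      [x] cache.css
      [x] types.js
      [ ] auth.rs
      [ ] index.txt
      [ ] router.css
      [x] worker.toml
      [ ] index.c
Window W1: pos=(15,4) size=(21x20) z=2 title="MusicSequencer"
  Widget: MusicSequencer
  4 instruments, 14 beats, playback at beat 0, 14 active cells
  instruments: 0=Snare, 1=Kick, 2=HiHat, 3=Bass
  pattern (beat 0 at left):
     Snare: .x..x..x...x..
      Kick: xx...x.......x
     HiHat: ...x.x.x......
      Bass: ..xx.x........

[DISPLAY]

         ┏━━━━━━━━━━━━━━━━━━━┓                     
         ┃ MusicSequencer    ┃                     
         ┠───────────────────┨                     
         ┃      ▼123456789012┃                     
         ┃ Snare·█··█··█···█·┃                     
         ┃  Kick██···█·······┃                     
┏━━━━━━━━┃ HiHat···█·█·█·····┃━━━┓                 
┃ Checkbo┃  Bass··██·█·······┃   ┃                 
┠────────┃                   ┃───┨                 
┃>[-] pro┃                   ┃   ┃                 
┃   [x] i┃                   ┃   ┃                 
┃   [ ] t┃                   ┃   ┃                 
┃   [x] c┃                   ┃   ┃                 
┃   [x] t┃                   ┃   ┃                 
┃   [ ] a┃                   ┃   ┃                 
┃   [ ] i┃                   ┃   ┃                 
┃   [ ] r┃                   ┃   ┃                 
┃   [x] w┃                   ┃   ┃                 
┃   [ ] i┃                   ┃   ┃                 
┃        ┗━━━━━━━━━━━━━━━━━━━┛   ┃                 
┃                                ┃                 


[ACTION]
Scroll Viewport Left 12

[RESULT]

               ┏━━━━━━━━━━━━━━━━━━━┓               
               ┃ MusicSequencer    ┃               
               ┠───────────────────┨               
               ┃      ▼123456789012┃               
               ┃ Snare·█··█··█···█·┃               
               ┃  Kick██···█·······┃               
      ┏━━━━━━━━┃ HiHat···█·█·█·····┃━━━┓           
      ┃ Checkbo┃  Bass··██·█·······┃   ┃           
      ┠────────┃                   ┃───┨           
      ┃>[-] pro┃                   ┃   ┃           
      ┃   [x] i┃                   ┃   ┃           
      ┃   [ ] t┃                   ┃   ┃           
      ┃   [x] c┃                   ┃   ┃           
      ┃   [x] t┃                   ┃   ┃           
      ┃   [ ] a┃                   ┃   ┃           
      ┃   [ ] i┃                   ┃   ┃           
      ┃   [ ] r┃                   ┃   ┃           
      ┃   [x] w┃                   ┃   ┃           
      ┃   [ ] i┃                   ┃   ┃           
      ┃        ┗━━━━━━━━━━━━━━━━━━━┛   ┃           
      ┃                                ┃           


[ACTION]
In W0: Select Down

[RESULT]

               ┏━━━━━━━━━━━━━━━━━━━┓               
               ┃ MusicSequencer    ┃               
               ┠───────────────────┨               
               ┃      ▼123456789012┃               
               ┃ Snare·█··█··█···█·┃               
               ┃  Kick██···█·······┃               
      ┏━━━━━━━━┃ HiHat···█·█·█·····┃━━━┓           
      ┃ Checkbo┃  Bass··██·█·······┃   ┃           
      ┠────────┃                   ┃───┨           
      ┃ [-] pro┃                   ┃   ┃           
      ┃>  [x] i┃                   ┃   ┃           
      ┃   [ ] t┃                   ┃   ┃           
      ┃   [x] c┃                   ┃   ┃           
      ┃   [x] t┃                   ┃   ┃           
      ┃   [ ] a┃                   ┃   ┃           
      ┃   [ ] i┃                   ┃   ┃           
      ┃   [ ] r┃                   ┃   ┃           
      ┃   [x] w┃                   ┃   ┃           
      ┃   [ ] i┃                   ┃   ┃           
      ┃        ┗━━━━━━━━━━━━━━━━━━━┛   ┃           
      ┃                                ┃           
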